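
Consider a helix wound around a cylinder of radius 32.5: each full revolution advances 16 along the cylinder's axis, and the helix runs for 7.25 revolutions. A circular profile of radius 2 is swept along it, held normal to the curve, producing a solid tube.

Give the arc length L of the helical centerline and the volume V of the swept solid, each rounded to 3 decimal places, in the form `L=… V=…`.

2πR = 2π·32.5 = 204.203522
per-turn = √(204.203522² + 16²) = √(41699.0786 + 256) = √41955.0786 = 204.829389
L = 7.25 × 204.829389 = 1485.013070
V = π·2² × L = 12.566371 × 1485.013070 = 18661.224607

L=1485.013 V=18661.225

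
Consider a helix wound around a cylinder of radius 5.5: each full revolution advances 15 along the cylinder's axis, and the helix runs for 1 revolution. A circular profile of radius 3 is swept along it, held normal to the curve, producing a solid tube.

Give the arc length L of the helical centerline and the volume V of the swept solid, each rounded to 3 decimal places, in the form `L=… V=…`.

2πR = 2π·5.5 = 34.557519
per-turn = √(34.557519² + 15²) = √(1194.2221 + 225) = √1419.2221 = 37.672565
L = 1 × 37.672565 = 37.672565
V = π·3² × L = 28.274334 × 37.672565 = 1065.166673

L=37.673 V=1065.167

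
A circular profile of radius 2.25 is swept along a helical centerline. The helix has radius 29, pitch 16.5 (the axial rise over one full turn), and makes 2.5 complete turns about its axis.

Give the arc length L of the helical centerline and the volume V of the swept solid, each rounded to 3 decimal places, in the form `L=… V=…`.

2πR = 2π·29 = 182.212374
per-turn = √(182.212374² + 16.5²) = √(33201.3492 + 272.25) = √33473.5992 = 182.957916
L = 2.5 × 182.957916 = 457.394791
V = π·2.25² × L = 15.904313 × 457.394791 = 7274.549837

L=457.395 V=7274.550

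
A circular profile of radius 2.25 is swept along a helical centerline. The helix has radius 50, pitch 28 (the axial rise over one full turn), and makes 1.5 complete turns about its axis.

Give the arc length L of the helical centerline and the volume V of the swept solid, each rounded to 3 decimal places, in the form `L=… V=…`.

L=473.107 V=7524.439

2πR = 2π·50 = 314.159265
per-turn = √(314.159265² + 28²) = √(98696.0440 + 784) = √99480.0440 = 315.404572
L = 1.5 × 315.404572 = 473.106858
V = π·2.25² × L = 15.904313 × 473.106858 = 7524.439461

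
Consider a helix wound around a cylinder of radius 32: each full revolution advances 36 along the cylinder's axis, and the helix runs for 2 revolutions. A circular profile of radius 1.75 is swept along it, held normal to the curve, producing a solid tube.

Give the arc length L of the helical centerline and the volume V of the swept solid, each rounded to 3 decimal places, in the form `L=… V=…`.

2πR = 2π·32 = 201.061930
per-turn = √(201.061930² + 36²) = √(40425.8996 + 1296) = √41721.8996 = 204.259393
L = 2 × 204.259393 = 408.518786
V = π·1.75² × L = 9.621128 × 408.518786 = 3930.411327

L=408.519 V=3930.411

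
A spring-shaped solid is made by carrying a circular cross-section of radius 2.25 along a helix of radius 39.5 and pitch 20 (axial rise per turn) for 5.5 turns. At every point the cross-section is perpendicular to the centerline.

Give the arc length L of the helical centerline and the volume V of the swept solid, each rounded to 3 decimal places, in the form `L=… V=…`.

2πR = 2π·39.5 = 248.185820
per-turn = √(248.185820² + 20²) = √(61596.2011 + 400) = √61996.2011 = 248.990363
L = 5.5 × 248.990363 = 1369.446999
V = π·2.25² × L = 15.904313 × 1369.446999 = 21780.113443

L=1369.447 V=21780.113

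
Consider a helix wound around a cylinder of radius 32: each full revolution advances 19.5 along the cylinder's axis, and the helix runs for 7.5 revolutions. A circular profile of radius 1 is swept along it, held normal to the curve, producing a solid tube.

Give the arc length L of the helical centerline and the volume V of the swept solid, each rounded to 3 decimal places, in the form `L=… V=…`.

L=1515.040 V=4759.638

2πR = 2π·32 = 201.061930
per-turn = √(201.061930² + 19.5²) = √(40425.8996 + 380.25) = √40806.1496 = 202.005321
L = 7.5 × 202.005321 = 1515.039906
V = π·1² × L = 3.141593 × 1515.039906 = 4759.638238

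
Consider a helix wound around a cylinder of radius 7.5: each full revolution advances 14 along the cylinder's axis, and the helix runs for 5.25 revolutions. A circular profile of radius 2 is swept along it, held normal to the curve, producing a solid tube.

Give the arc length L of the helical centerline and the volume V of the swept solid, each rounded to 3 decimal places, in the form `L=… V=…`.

L=258.088 V=3243.225

2πR = 2π·7.5 = 47.123890
per-turn = √(47.123890² + 14²) = √(2220.6610 + 196) = √2416.6610 = 49.159546
L = 5.25 × 49.159546 = 258.087618
V = π·2² × L = 12.566371 × 258.087618 = 3243.224658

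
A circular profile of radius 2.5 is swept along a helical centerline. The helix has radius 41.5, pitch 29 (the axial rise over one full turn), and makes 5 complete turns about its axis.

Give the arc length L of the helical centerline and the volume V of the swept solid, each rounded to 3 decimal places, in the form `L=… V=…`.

L=1311.799 V=25757.121

2πR = 2π·41.5 = 260.752190
per-turn = √(260.752190² + 29²) = √(67991.7047 + 841) = √68832.7047 = 262.359876
L = 5 × 262.359876 = 1311.799382
V = π·2.5² × L = 19.634954 × 1311.799382 = 25757.120629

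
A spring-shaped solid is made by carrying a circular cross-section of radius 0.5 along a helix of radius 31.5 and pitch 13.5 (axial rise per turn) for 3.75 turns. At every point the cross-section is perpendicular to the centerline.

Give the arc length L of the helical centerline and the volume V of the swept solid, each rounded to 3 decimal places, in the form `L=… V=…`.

2πR = 2π·31.5 = 197.920337
per-turn = √(197.920337² + 13.5²) = √(39172.4599 + 182.25) = √39354.7099 = 198.380215
L = 3.75 × 198.380215 = 743.925808
V = π·0.5² × L = 0.785398 × 743.925808 = 584.277963

L=743.926 V=584.278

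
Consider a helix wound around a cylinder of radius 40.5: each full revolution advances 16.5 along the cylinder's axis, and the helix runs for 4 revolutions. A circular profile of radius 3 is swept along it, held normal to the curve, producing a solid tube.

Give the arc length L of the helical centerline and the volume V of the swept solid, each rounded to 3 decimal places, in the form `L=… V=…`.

L=1020.014 V=28840.203

2πR = 2π·40.5 = 254.469005
per-turn = √(254.469005² + 16.5²) = √(64754.4745 + 272.25) = √65026.7245 = 255.003381
L = 4 × 255.003381 = 1020.013525
V = π·3² × L = 28.274334 × 1020.013525 = 28840.202976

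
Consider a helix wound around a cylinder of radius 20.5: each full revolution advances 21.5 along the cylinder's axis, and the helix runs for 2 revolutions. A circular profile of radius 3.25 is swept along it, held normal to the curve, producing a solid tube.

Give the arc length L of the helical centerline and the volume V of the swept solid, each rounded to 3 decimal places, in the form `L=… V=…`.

L=261.175 V=8666.579

2πR = 2π·20.5 = 128.805299
per-turn = √(128.805299² + 21.5²) = √(16590.8050 + 462.25) = √17053.0550 = 130.587346
L = 2 × 130.587346 = 261.174692
V = π·3.25² × L = 33.183072 × 261.174692 = 8666.578731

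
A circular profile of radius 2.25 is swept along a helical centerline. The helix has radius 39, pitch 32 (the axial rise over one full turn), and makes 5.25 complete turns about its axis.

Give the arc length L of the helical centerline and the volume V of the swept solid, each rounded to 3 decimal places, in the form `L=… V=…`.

2πR = 2π·39 = 245.044227
per-turn = √(245.044227² + 32²) = √(60046.6732 + 1024) = √61070.6732 = 247.124813
L = 5.25 × 247.124813 = 1297.405268
V = π·2.25² × L = 15.904313 × 1297.405268 = 20634.339222

L=1297.405 V=20634.339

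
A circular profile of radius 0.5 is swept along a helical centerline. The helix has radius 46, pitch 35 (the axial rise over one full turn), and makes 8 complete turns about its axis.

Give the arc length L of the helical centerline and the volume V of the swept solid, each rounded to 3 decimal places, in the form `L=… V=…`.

2πR = 2π·46 = 289.026524
per-turn = √(289.026524² + 35²) = √(83536.3317 + 1225) = √84761.3317 = 291.137994
L = 8 × 291.137994 = 2329.103953
V = π·0.5² × L = 0.785398 × 2329.103953 = 1829.273967

L=2329.104 V=1829.274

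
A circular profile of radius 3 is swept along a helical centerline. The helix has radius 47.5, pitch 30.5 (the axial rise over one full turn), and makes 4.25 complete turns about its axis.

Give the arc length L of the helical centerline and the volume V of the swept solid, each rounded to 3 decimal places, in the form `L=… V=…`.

L=1275.024 V=36050.463

2πR = 2π·47.5 = 298.451302
per-turn = √(298.451302² + 30.5²) = √(89073.1797 + 930.25) = √90003.4297 = 300.005716
L = 4.25 × 300.005716 = 1275.024294
V = π·3² × L = 28.274334 × 1275.024294 = 36050.462586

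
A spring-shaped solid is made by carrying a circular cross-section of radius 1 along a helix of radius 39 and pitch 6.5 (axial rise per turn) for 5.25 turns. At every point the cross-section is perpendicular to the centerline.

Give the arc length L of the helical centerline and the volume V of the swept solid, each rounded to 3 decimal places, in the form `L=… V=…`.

L=1286.935 V=4043.025

2πR = 2π·39 = 245.044227
per-turn = √(245.044227² + 6.5²) = √(60046.6732 + 42.25) = √60088.9232 = 245.130421
L = 5.25 × 245.130421 = 1286.934709
V = π·1² × L = 3.141593 × 1286.934709 = 4043.024627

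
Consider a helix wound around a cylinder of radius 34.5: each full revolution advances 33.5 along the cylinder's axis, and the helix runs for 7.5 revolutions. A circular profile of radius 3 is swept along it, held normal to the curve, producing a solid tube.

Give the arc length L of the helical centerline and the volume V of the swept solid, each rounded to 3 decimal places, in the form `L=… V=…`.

L=1645.074 V=46513.370

2πR = 2π·34.5 = 216.769893
per-turn = √(216.769893² + 33.5²) = √(46989.1866 + 1122.25) = √48111.4366 = 219.343194
L = 7.5 × 219.343194 = 1645.073952
V = π·3² × L = 28.274334 × 1645.073952 = 46513.370168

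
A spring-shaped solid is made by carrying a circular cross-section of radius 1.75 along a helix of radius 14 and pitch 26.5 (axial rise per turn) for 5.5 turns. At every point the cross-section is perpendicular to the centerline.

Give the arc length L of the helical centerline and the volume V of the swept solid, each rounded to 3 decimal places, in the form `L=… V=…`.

2πR = 2π·14 = 87.964594
per-turn = √(87.964594² + 26.5²) = √(7737.7699 + 702.25) = √8440.0199 = 91.869581
L = 5.5 × 91.869581 = 505.282694
V = π·1.75² × L = 9.621128 × 505.282694 = 4861.389220

L=505.283 V=4861.389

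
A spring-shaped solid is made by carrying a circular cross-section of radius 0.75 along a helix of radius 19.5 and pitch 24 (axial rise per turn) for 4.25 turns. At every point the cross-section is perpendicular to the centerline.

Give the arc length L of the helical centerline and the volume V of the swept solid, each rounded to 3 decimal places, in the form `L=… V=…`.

2πR = 2π·19.5 = 122.522113
per-turn = √(122.522113² + 24²) = √(15011.6683 + 576) = √15587.6683 = 124.850584
L = 4.25 × 124.850584 = 530.614981
V = π·0.75² × L = 1.767146 × 530.614981 = 937.674072

L=530.615 V=937.674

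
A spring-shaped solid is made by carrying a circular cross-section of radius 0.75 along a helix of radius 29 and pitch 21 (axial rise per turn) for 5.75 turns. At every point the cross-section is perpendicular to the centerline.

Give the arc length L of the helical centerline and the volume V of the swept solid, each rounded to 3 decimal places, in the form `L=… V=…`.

2πR = 2π·29 = 182.212374
per-turn = √(182.212374² + 21²) = √(33201.3492 + 441) = √33642.3492 = 183.418508
L = 5.75 × 183.418508 = 1054.656423
V = π·0.75² × L = 1.767146 × 1054.656423 = 1863.731740

L=1054.656 V=1863.732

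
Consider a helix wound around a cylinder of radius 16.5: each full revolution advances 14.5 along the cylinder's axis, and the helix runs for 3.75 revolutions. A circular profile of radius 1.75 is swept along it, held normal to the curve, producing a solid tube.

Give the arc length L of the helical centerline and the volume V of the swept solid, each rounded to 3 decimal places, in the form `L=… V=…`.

2πR = 2π·16.5 = 103.672558
per-turn = √(103.672558² + 14.5²) = √(10747.9992 + 210.25) = √10958.2492 = 104.681656
L = 3.75 × 104.681656 = 392.556212
V = π·1.75² × L = 9.621128 × 392.556212 = 3776.833363

L=392.556 V=3776.833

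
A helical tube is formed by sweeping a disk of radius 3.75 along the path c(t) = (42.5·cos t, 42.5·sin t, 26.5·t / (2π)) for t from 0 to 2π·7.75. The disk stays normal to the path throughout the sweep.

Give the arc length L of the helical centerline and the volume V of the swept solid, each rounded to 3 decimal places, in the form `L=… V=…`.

L=2079.690 V=91877.875

2πR = 2π·42.5 = 267.035376
per-turn = √(267.035376² + 26.5²) = √(71307.8918 + 702.25) = √72010.1418 = 268.347055
L = 7.75 × 268.347055 = 2079.689674
V = π·3.75² × L = 44.178647 × 2079.689674 = 91877.875352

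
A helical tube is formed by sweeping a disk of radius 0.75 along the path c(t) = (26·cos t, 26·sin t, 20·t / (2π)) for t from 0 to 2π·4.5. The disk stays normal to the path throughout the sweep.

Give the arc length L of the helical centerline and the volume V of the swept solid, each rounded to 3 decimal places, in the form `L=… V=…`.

2πR = 2π·26 = 163.362818
per-turn = √(163.362818² + 20²) = √(26687.4103 + 400) = √27087.4103 = 164.582533
L = 4.5 × 164.582533 = 740.621400
V = π·0.75² × L = 1.767146 × 740.621400 = 1308.786047

L=740.621 V=1308.786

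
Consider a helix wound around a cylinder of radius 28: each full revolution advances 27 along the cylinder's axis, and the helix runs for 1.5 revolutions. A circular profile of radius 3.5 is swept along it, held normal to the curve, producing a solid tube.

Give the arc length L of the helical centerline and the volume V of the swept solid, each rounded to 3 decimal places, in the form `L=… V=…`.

L=266.983 V=10274.728

2πR = 2π·28 = 175.929189
per-turn = √(175.929189² + 27²) = √(30951.0794 + 729) = √31680.0794 = 177.988987
L = 1.5 × 177.988987 = 266.983480
V = π·3.5² × L = 38.484510 × 266.983480 = 10274.728412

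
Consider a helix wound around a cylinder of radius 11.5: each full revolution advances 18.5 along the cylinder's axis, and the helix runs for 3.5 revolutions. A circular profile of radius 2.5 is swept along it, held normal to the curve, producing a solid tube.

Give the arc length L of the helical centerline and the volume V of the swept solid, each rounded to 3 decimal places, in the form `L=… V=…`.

2πR = 2π·11.5 = 72.256631
per-turn = √(72.256631² + 18.5²) = √(5221.0207 + 342.25) = √5563.2707 = 74.587336
L = 3.5 × 74.587336 = 261.055677
V = π·2.5² × L = 19.634954 × 261.055677 = 5125.816229

L=261.056 V=5125.816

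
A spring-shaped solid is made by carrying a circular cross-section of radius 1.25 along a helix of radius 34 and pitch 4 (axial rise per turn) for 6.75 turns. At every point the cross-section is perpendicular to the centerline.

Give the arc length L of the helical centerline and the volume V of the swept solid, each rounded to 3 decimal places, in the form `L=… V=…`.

L=1442.244 V=7079.598

2πR = 2π·34 = 213.628300
per-turn = √(213.628300² + 4²) = √(45637.0508 + 16) = √45653.0508 = 213.665745
L = 6.75 × 213.665745 = 1442.243781
V = π·1.25² × L = 4.908739 × 1442.243781 = 7079.597606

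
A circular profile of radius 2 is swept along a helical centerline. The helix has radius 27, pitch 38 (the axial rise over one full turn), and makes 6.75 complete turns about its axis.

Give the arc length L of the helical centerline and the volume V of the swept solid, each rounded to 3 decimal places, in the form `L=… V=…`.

2πR = 2π·27 = 169.646003
per-turn = √(169.646003² + 38²) = √(28779.7664 + 1444) = √30223.7664 = 173.849839
L = 6.75 × 173.849839 = 1173.486412
V = π·2² × L = 12.566371 × 1173.486412 = 14746.465159

L=1173.486 V=14746.465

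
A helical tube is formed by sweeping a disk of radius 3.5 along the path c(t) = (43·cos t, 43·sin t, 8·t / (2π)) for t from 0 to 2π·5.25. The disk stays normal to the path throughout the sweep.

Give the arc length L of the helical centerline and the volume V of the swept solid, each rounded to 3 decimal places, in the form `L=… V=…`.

L=1419.051 V=54611.473

2πR = 2π·43 = 270.176968
per-turn = √(270.176968² + 8²) = √(72995.5942 + 64) = √73059.5942 = 270.295383
L = 5.25 × 270.295383 = 1419.050762
V = π·3.5² × L = 38.484510 × 1419.050762 = 54611.473231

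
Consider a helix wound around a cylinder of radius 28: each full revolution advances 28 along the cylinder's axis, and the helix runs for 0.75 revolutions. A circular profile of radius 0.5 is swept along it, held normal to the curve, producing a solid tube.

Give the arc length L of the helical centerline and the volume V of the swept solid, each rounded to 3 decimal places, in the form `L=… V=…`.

L=133.608 V=104.935

2πR = 2π·28 = 175.929189
per-turn = √(175.929189² + 28²) = √(30951.0794 + 784) = √31735.0794 = 178.143424
L = 0.75 × 178.143424 = 133.607568
V = π·0.5² × L = 0.785398 × 133.607568 = 104.935138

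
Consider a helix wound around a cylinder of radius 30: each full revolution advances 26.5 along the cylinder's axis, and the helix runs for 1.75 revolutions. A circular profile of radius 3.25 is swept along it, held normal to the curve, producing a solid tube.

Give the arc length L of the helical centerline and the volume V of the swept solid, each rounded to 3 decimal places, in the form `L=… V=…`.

L=333.111 V=11053.651

2πR = 2π·30 = 188.495559
per-turn = √(188.495559² + 26.5²) = √(35530.5758 + 702.25) = √36232.8258 = 190.349221
L = 1.75 × 190.349221 = 333.111136
V = π·3.25² × L = 33.183072 × 333.111136 = 11053.650955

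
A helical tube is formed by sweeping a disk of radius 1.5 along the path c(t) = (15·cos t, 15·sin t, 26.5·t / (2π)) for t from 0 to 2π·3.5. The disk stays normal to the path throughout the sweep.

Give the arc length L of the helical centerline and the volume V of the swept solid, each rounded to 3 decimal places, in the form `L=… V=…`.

2πR = 2π·15 = 94.247780
per-turn = √(94.247780² + 26.5²) = √(8882.6440 + 702.25) = √9584.8940 = 97.902472
L = 3.5 × 97.902472 = 342.658651
V = π·1.5² × L = 7.068583 × 342.658651 = 2422.111276

L=342.659 V=2422.111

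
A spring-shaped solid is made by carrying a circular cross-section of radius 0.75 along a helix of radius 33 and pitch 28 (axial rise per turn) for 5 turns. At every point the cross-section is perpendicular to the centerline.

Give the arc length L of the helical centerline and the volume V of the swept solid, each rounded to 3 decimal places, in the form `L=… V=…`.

2πR = 2π·33 = 207.345115
per-turn = √(207.345115² + 28²) = √(42991.9968 + 784) = √43775.9968 = 209.227142
L = 5 × 209.227142 = 1046.135708
V = π·0.75² × L = 1.767146 × 1046.135708 = 1848.674393

L=1046.136 V=1848.674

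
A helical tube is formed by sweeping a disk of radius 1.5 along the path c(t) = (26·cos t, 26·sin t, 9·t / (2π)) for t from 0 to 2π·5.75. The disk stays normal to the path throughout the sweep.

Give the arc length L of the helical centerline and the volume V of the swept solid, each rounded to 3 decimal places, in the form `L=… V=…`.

L=940.761 V=6649.845

2πR = 2π·26 = 163.362818
per-turn = √(163.362818² + 9²) = √(26687.4103 + 81) = √26768.4103 = 163.610545
L = 5.75 × 163.610545 = 940.760631
V = π·1.5² × L = 7.068583 × 940.760631 = 6649.845049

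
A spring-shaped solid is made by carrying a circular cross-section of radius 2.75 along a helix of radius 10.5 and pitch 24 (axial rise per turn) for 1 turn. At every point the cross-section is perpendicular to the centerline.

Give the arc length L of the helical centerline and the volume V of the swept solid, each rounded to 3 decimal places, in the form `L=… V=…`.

L=70.203 V=1667.909

2πR = 2π·10.5 = 65.973446
per-turn = √(65.973446² + 24²) = √(4352.4955 + 576) = √4928.4955 = 70.203245
L = 1 × 70.203245 = 70.203245
V = π·2.75² × L = 23.758294 × 70.203245 = 1667.909354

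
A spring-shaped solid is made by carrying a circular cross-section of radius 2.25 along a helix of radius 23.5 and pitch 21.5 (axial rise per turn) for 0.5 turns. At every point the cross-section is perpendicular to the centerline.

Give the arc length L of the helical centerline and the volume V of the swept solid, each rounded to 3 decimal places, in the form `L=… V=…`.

L=74.606 V=1186.557

2πR = 2π·23.5 = 147.654855
per-turn = √(147.654855² + 21.5²) = √(21801.9561 + 462.25) = √22264.2061 = 149.211950
L = 0.5 × 149.211950 = 74.605975
V = π·2.25² × L = 15.904313 × 74.605975 = 1186.556766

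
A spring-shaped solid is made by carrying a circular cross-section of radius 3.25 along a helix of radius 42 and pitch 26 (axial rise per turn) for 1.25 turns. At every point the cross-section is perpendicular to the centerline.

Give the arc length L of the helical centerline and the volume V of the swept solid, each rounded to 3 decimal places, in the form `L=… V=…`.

2πR = 2π·42 = 263.893783
per-turn = √(263.893783² + 26²) = √(69639.9287 + 676) = √70315.9287 = 265.171508
L = 1.25 × 265.171508 = 331.464385
V = π·3.25² × L = 33.183072 × 331.464385 = 10999.006687

L=331.464 V=10999.007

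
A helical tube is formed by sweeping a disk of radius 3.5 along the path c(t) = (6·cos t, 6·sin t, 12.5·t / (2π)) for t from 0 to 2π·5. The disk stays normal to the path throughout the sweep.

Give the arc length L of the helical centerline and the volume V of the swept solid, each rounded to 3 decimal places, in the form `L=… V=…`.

2πR = 2π·6 = 37.699112
per-turn = √(37.699112² + 12.5²) = √(1421.2230 + 156.25) = √1577.4730 = 39.717415
L = 5 × 39.717415 = 198.587074
V = π·3.5² × L = 38.484510 × 198.587074 = 7642.526225

L=198.587 V=7642.526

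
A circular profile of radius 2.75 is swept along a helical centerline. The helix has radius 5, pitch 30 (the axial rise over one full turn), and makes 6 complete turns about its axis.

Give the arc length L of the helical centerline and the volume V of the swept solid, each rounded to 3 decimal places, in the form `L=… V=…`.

2πR = 2π·5 = 31.415927
per-turn = √(31.415927² + 30²) = √(986.9604 + 900) = √1886.9604 = 43.439158
L = 6 × 43.439158 = 260.634947
V = π·2.75² × L = 23.758294 × 260.634947 = 6192.241824

L=260.635 V=6192.242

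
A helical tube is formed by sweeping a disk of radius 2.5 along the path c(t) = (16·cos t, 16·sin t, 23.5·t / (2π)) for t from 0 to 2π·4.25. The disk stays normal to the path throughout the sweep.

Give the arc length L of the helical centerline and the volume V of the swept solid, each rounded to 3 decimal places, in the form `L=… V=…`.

2πR = 2π·16 = 100.530965
per-turn = √(100.530965² + 23.5²) = √(10106.4749 + 552.25) = √10658.7249 = 103.241101
L = 4.25 × 103.241101 = 438.774679
V = π·2.5² × L = 19.634954 × 438.774679 = 8615.320669

L=438.775 V=8615.321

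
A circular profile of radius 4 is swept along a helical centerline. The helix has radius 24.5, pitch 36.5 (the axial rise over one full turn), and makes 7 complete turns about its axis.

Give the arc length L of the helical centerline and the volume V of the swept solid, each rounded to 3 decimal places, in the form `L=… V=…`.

L=1107.443 V=55666.142

2πR = 2π·24.5 = 153.938040
per-turn = √(153.938040² + 36.5²) = √(23696.9202 + 1332.25) = √25029.1702 = 158.206100
L = 7 × 158.206100 = 1107.442702
V = π·4² × L = 50.265482 × 1107.442702 = 55666.141709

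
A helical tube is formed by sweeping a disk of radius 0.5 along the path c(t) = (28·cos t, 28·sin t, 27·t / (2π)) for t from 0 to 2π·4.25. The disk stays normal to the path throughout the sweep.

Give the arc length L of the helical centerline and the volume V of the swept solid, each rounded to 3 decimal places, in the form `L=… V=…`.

2πR = 2π·28 = 175.929189
per-turn = √(175.929189² + 27²) = √(30951.0794 + 729) = √31680.0794 = 177.988987
L = 4.25 × 177.988987 = 756.453194
V = π·0.5² × L = 0.785398 × 756.453194 = 594.116949

L=756.453 V=594.117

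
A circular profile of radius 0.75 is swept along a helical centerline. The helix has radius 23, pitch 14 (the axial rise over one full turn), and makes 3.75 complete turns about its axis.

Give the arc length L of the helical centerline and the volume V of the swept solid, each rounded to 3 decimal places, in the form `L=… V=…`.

L=544.462 V=962.143

2πR = 2π·23 = 144.513262
per-turn = √(144.513262² + 14²) = √(20884.0829 + 196) = √21080.0829 = 145.189817
L = 3.75 × 145.189817 = 544.461813
V = π·0.75² × L = 1.767146 × 544.461813 = 962.143443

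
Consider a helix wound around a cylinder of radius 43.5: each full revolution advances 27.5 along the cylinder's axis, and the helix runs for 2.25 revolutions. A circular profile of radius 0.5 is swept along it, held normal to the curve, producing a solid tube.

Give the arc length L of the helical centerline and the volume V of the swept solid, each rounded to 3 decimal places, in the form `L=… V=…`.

2πR = 2π·43.5 = 273.318561
per-turn = √(273.318561² + 27.5²) = √(74703.0357 + 756.25) = √75459.2857 = 274.698536
L = 2.25 × 274.698536 = 618.071706
V = π·0.5² × L = 0.785398 × 618.071706 = 485.432383

L=618.072 V=485.432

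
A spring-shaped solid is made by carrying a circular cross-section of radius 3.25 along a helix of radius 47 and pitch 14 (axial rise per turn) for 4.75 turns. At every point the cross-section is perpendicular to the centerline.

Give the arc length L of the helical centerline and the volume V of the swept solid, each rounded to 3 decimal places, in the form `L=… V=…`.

L=1404.297 V=46598.874

2πR = 2π·47 = 295.309709
per-turn = √(295.309709² + 14²) = √(87207.8245 + 196) = √87403.8245 = 295.641378
L = 4.75 × 295.641378 = 1404.296546
V = π·3.25² × L = 33.183072 × 1404.296546 = 46598.873973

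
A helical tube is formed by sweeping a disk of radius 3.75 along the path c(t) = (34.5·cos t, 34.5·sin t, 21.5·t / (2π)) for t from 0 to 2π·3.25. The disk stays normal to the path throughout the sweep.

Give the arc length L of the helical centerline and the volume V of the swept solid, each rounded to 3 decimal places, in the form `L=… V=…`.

L=707.959 V=31276.666

2πR = 2π·34.5 = 216.769893
per-turn = √(216.769893² + 21.5²) = √(46989.1866 + 462.25) = √47451.4366 = 217.833506
L = 3.25 × 217.833506 = 707.958896
V = π·3.75² × L = 44.178647 × 707.958896 = 31276.665944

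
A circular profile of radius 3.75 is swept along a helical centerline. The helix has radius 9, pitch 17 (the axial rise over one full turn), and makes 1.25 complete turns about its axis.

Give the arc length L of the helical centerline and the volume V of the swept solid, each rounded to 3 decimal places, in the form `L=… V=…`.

2πR = 2π·9 = 56.548668
per-turn = √(56.548668² + 17²) = √(3197.7518 + 289) = √3486.7518 = 59.048724
L = 1.25 × 59.048724 = 73.810905
V = π·3.75² × L = 44.178647 × 73.810905 = 3260.865903

L=73.811 V=3260.866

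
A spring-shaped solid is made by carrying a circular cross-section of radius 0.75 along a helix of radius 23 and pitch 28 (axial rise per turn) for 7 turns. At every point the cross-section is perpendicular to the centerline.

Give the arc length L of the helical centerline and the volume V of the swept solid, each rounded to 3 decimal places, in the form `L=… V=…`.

L=1030.406 V=1820.877

2πR = 2π·23 = 144.513262
per-turn = √(144.513262² + 28²) = √(20884.0829 + 784) = √21668.0829 = 147.200825
L = 7 × 147.200825 = 1030.405776
V = π·0.75² × L = 1.767146 × 1030.405776 = 1820.877309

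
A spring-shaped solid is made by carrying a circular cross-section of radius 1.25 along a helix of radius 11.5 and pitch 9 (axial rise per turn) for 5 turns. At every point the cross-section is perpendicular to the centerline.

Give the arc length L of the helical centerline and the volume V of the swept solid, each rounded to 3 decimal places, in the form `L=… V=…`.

2πR = 2π·11.5 = 72.256631
per-turn = √(72.256631² + 9²) = √(5221.0207 + 81) = √5302.0207 = 72.814976
L = 5 × 72.814976 = 364.074880
V = π·1.25² × L = 4.908739 × 364.074880 = 1787.148388

L=364.075 V=1787.148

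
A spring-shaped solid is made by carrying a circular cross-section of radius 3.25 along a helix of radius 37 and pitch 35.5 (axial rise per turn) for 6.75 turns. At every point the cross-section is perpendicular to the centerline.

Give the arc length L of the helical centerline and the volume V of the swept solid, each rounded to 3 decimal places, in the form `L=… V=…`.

L=1587.416 V=52675.333

2πR = 2π·37 = 232.477856
per-turn = √(232.477856² + 35.5²) = √(54045.9537 + 1260.25) = √55306.2037 = 235.172710
L = 6.75 × 235.172710 = 1587.415795
V = π·3.25² × L = 33.183072 × 1587.415795 = 52675.333259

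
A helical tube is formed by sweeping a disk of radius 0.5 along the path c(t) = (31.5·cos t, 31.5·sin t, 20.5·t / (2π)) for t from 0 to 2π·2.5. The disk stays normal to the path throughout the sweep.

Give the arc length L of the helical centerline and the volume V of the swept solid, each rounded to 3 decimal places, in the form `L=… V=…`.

2πR = 2π·31.5 = 197.920337
per-turn = √(197.920337² + 20.5²) = √(39172.4599 + 420.25) = √39592.7099 = 198.979169
L = 2.5 × 198.979169 = 497.447924
V = π·0.5² × L = 0.785398 × 497.447924 = 390.694686

L=497.448 V=390.695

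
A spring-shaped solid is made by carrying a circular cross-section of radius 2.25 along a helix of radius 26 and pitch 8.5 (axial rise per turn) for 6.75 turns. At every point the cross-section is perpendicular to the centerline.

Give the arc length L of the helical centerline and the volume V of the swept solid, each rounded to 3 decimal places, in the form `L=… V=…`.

2πR = 2π·26 = 163.362818
per-turn = √(163.362818² + 8.5²) = √(26687.4103 + 72.25) = √26759.6603 = 163.583802
L = 6.75 × 163.583802 = 1104.190664
V = π·2.25² × L = 15.904313 × 1104.190664 = 17561.393721

L=1104.191 V=17561.394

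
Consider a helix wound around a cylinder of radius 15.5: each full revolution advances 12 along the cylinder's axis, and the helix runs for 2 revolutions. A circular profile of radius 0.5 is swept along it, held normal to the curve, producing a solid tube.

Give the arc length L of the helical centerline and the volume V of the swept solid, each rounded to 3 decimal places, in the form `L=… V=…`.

L=196.252 V=154.136

2πR = 2π·15.5 = 97.389372
per-turn = √(97.389372² + 12²) = √(9484.6898 + 144) = √9628.6898 = 98.125888
L = 2 × 98.125888 = 196.251775
V = π·0.5² × L = 0.785398 × 196.251775 = 154.135784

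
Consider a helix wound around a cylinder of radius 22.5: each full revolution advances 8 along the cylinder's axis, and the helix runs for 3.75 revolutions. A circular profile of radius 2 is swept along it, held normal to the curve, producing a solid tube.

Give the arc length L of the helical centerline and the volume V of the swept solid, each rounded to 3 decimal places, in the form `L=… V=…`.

L=530.992 V=6672.641

2πR = 2π·22.5 = 141.371669
per-turn = √(141.371669² + 8²) = √(19985.9489 + 64) = √20049.9489 = 141.597842
L = 3.75 × 141.597842 = 530.991908
V = π·2² × L = 12.566371 × 530.991908 = 6672.641112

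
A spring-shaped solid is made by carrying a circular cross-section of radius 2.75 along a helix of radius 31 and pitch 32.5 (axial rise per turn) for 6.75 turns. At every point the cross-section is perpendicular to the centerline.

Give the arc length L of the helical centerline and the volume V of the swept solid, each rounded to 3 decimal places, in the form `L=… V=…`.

2πR = 2π·31 = 194.778745
per-turn = √(194.778745² + 32.5²) = √(37938.7593 + 1056.25) = √38995.0093 = 197.471541
L = 6.75 × 197.471541 = 1332.932899
V = π·2.75² × L = 23.758294 × 1332.932899 = 31668.212276

L=1332.933 V=31668.212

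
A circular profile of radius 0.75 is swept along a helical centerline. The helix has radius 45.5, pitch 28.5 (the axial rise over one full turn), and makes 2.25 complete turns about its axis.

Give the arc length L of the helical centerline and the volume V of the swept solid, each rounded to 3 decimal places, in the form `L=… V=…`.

2πR = 2π·45.5 = 285.884931
per-turn = √(285.884931² + 28.5²) = √(81730.1940 + 812.25) = √82542.4440 = 287.302008
L = 2.25 × 287.302008 = 646.429519
V = π·0.75² × L = 1.767146 × 646.429519 = 1142.335253

L=646.430 V=1142.335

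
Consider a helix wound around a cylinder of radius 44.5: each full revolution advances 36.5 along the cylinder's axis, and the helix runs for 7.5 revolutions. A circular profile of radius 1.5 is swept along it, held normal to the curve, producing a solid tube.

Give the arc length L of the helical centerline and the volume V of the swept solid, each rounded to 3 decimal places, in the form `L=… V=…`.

L=2114.806 V=14948.680

2πR = 2π·44.5 = 279.601746
per-turn = √(279.601746² + 36.5²) = √(78177.1365 + 1332.25) = √79509.3865 = 281.974088
L = 7.5 × 281.974088 = 2114.805662
V = π·1.5² × L = 7.068583 × 2114.805662 = 14948.680347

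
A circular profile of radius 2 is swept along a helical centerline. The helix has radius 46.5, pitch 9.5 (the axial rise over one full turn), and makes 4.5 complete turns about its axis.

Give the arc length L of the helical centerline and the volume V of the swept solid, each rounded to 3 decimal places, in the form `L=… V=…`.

2πR = 2π·46.5 = 292.168117
per-turn = √(292.168117² + 9.5²) = √(85362.2085 + 90.25) = √85452.4585 = 292.322525
L = 4.5 × 292.322525 = 1315.451361
V = π·2² × L = 12.566371 × 1315.451361 = 16530.449331

L=1315.451 V=16530.449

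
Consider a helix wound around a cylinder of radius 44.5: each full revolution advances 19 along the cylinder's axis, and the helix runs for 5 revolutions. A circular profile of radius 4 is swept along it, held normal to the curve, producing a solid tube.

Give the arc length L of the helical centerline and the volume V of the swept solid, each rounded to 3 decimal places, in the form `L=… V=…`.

L=1401.233 V=70433.644

2πR = 2π·44.5 = 279.601746
per-turn = √(279.601746² + 19²) = √(78177.1365 + 361) = √78538.1365 = 280.246564
L = 5 × 280.246564 = 1401.232818
V = π·4² × L = 50.265482 × 1401.232818 = 70433.643655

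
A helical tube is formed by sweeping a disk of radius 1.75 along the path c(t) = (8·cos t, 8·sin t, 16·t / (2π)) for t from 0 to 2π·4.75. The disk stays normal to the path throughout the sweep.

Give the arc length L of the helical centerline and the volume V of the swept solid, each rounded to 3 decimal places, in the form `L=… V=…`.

L=250.565 V=2410.718

2πR = 2π·8 = 50.265482
per-turn = √(50.265482² + 16²) = √(2526.6187 + 256) = √2782.6187 = 52.750533
L = 4.75 × 52.750533 = 250.565032
V = π·1.75² × L = 9.621128 × 250.565032 = 2410.718116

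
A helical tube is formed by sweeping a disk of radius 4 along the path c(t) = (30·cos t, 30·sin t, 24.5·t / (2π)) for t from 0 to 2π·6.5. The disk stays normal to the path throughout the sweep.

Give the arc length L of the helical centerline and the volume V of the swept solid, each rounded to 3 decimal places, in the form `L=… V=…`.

2πR = 2π·30 = 188.495559
per-turn = √(188.495559² + 24.5²) = √(35530.5758 + 600.25) = √36130.8258 = 190.081103
L = 6.5 × 190.081103 = 1235.527172
V = π·4² × L = 50.265482 × 1235.527172 = 62104.369373

L=1235.527 V=62104.369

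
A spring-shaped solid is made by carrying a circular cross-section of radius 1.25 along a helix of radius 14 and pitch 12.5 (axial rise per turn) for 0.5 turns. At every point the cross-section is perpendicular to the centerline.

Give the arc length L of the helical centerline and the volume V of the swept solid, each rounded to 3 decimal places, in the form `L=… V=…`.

L=44.424 V=218.067

2πR = 2π·14 = 87.964594
per-turn = √(87.964594² + 12.5²) = √(7737.7699 + 156.25) = √7894.0199 = 88.848297
L = 0.5 × 88.848297 = 44.424148
V = π·1.25² × L = 4.908739 × 44.424148 = 218.066529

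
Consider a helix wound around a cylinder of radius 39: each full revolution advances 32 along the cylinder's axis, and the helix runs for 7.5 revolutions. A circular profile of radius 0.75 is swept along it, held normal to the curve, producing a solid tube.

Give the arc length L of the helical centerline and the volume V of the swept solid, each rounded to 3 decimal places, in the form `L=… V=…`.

L=1853.436 V=3275.292

2πR = 2π·39 = 245.044227
per-turn = √(245.044227² + 32²) = √(60046.6732 + 1024) = √61070.6732 = 247.124813
L = 7.5 × 247.124813 = 1853.436097
V = π·0.75² × L = 1.767146 × 1853.436097 = 3275.291940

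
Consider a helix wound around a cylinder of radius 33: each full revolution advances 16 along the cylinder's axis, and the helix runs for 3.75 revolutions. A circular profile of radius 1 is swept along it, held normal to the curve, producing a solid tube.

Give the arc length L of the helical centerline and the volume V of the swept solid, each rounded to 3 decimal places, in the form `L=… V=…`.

L=779.856 V=2449.989

2πR = 2π·33 = 207.345115
per-turn = √(207.345115² + 16²) = √(42991.9968 + 256) = √43247.9968 = 207.961527
L = 3.75 × 207.961527 = 779.855727
V = π·1² × L = 3.141593 × 779.855727 = 2449.989022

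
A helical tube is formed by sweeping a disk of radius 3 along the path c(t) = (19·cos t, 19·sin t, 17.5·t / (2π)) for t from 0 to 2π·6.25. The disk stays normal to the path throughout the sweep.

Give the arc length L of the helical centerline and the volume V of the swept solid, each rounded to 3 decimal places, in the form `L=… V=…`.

2πR = 2π·19 = 119.380521
per-turn = √(119.380521² + 17.5²) = √(14251.7088 + 306.25) = √14557.9588 = 120.656366
L = 6.25 × 120.656366 = 754.102290
V = π·3² × L = 28.274334 × 754.102290 = 21321.739931

L=754.102 V=21321.740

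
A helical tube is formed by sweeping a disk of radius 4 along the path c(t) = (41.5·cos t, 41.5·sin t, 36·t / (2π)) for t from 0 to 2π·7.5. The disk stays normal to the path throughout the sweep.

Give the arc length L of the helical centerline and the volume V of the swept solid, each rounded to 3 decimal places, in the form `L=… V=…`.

2πR = 2π·41.5 = 260.752190
per-turn = √(260.752190² + 36²) = √(67991.7047 + 1296) = √69287.7047 = 263.225578
L = 7.5 × 263.225578 = 1974.191832
V = π·4² × L = 50.265482 × 1974.191832 = 99233.704911

L=1974.192 V=99233.705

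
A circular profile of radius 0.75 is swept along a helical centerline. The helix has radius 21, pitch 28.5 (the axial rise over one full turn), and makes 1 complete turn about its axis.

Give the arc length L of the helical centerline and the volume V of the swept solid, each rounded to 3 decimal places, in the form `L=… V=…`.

L=134.990 V=238.547

2πR = 2π·21 = 131.946891
per-turn = √(131.946891² + 28.5²) = √(17409.9822 + 812.25) = √18222.2322 = 134.989748
L = 1 × 134.989748 = 134.989748
V = π·0.75² × L = 1.767146 × 134.989748 = 238.546576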